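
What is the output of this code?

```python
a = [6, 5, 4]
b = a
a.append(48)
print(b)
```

Key concept: basic list aliasing.
Step by step:
`a = [6, 5, 4]` → a = [6, 5, 4]
`b = a` → b = [6, 5, 4] (same object as a)
`a.append(48)` → a = [6, 5, 4, 48] (same object as b); b = [6, 5, 4, 48] (same object as a)
`print(b)` → prints [6, 5, 4, 48]

Answer: [6, 5, 4, 48]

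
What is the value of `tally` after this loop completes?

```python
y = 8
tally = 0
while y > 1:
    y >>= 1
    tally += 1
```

Count right shifts until 1
`tally` takes the values: 0 → 1 → 2 → 3

Answer: 3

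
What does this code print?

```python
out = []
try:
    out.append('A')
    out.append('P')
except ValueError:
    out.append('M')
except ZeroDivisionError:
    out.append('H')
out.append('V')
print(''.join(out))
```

Execution trace: 'A' (try body) → 'P' (try body, no exception) → 'V' (after the try/except). Output: APV

Answer: APV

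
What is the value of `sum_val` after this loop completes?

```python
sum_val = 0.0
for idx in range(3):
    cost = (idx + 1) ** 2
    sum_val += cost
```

Sum of squared losses 1² + 2² + ... + 3²
`sum_val` takes the values: 0.0 → 1.0 → 5.0 → 14.0

Answer: 14.0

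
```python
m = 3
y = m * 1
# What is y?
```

Trace:
`m = 3` → m = 3
`y = m * 1` → y = 3
So y = 3

Answer: 3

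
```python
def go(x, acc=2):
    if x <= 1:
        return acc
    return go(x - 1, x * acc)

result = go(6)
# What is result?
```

Accumulator trace (n, acc): (6, 2) -> (5, 12) -> (4, 60) -> (3, 240) -> (2, 720) -> (1, 1440) -> return 1440

Answer: 1440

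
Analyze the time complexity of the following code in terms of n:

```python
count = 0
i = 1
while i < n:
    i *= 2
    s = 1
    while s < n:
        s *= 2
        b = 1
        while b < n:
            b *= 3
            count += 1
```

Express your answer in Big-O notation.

Each loop level contributes: log n × log n × log n. Multiplying the contributions gives O(log^3 n).

Answer: O(log^3 n)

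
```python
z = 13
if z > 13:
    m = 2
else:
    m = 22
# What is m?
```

Trace:
`z = 13` → z = 13
`if z > 13: ...` → z > 13 is False, take else branch → m = 22
So m = 22

Answer: 22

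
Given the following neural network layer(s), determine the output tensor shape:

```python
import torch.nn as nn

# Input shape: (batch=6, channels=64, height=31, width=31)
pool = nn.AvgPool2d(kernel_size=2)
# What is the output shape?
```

Input: (6, 64, 31, 31) -> Output: (6, 64, 15, 15)

Answer: (6, 64, 15, 15)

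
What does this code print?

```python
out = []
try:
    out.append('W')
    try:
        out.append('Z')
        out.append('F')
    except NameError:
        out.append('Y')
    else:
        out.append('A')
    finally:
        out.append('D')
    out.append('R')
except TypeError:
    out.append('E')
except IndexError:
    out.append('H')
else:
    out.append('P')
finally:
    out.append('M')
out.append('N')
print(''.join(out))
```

Execution trace: 'W' (try body) → 'Z' (inner try body) → 'F' (inner try body, no exception) → 'A' (inner else) → 'D' (inner finally) → 'R' (try body, no exception) → 'P' (else) → 'M' (finally) → 'N' (after the try/except). Output: WZFADRPMN

Answer: WZFADRPMN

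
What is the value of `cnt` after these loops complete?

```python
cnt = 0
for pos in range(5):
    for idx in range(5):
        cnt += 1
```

5 * 5 = 25
`cnt` takes the values: 0 → 1 → 2 → 3 → 4 → 5 → 6 → 7 → 8 → 9 → 10 → 11 → 12 → 13 → 14 → 15 → 16 → 17 → 18 → 19 → 20 → 21 → 22 → 23 → 24 → 25

Answer: 25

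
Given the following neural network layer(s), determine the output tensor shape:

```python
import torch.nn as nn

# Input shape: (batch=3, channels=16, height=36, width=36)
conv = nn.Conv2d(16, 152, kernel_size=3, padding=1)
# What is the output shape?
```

Input: (3, 16, 36, 36) -> Output: (3, 152, 36, 36)

Answer: (3, 152, 36, 36)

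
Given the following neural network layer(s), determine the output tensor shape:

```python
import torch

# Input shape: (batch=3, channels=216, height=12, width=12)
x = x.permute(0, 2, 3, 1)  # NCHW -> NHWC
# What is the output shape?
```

Input: (3, 216, 12, 12) -> Output: (3, 12, 12, 216)

Answer: (3, 12, 12, 216)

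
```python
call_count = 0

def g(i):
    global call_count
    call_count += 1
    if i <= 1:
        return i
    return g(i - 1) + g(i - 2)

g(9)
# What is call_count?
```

Calls(i) = 1 + Calls(i-1) + Calls(i-2); Calls(0)=Calls(1)=1. For i=9 this gives 109.

Answer: 109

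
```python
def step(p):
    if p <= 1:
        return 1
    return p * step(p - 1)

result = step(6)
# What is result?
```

step(6) = 6 * 5 * 4 * 3 * 2 * 1 = 720

Answer: 720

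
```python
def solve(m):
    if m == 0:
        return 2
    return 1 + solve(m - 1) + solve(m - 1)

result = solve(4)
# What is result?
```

solve(m) = 1 + 2·solve(m-1), solve(0)=2. Closed form: (2+1)·2^4 - 1 = 47.

Answer: 47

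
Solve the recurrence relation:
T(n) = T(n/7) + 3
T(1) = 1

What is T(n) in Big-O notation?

Each step divides n by 7 and adds 3. After log_7(n) steps we reach T(1)=1. So T(n) = 3·log_7(n) + 1 = O(log n).

Answer: O(log n)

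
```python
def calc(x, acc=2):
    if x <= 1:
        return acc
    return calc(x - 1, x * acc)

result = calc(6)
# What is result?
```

Accumulator trace (n, acc): (6, 2) -> (5, 12) -> (4, 60) -> (3, 240) -> (2, 720) -> (1, 1440) -> return 1440

Answer: 1440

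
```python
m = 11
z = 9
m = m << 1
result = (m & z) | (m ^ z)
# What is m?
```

Trace:
`m = 11` → m = 11
`z = 9` → z = 9
`m = m << 1` → m = 22
`result = (m & z) | (m ^ z)` → result = 31
So m = 22

Answer: 22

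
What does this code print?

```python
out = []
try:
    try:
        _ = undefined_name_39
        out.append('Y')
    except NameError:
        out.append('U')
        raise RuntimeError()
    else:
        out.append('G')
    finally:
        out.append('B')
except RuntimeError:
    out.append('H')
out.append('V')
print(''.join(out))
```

Execution trace: 'U' (inner except NameError) → 'B' (inner finally) → 'H' (outer except RuntimeError) → 'V' (after the try/except). Output: UBHV

Answer: UBHV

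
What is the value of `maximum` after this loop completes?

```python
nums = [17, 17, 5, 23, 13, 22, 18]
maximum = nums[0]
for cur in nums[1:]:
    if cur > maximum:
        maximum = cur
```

Maximum of [17, 17, 5, 23, 13, 22, 18]
`maximum` takes the values: 17 → 23

Answer: 23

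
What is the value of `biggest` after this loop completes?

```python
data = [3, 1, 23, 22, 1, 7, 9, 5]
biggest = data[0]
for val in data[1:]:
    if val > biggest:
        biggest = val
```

Maximum of [3, 1, 23, 22, 1, 7, 9, 5]
`biggest` takes the values: 3 → 23

Answer: 23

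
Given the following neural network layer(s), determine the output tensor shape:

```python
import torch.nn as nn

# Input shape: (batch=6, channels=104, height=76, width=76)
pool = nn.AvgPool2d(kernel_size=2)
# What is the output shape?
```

Input: (6, 104, 76, 76) -> Output: (6, 104, 38, 38)

Answer: (6, 104, 38, 38)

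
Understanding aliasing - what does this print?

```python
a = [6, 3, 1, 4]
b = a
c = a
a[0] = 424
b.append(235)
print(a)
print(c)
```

Key concept: multiple aliases.
Step by step:
`a = [6, 3, 1, 4]` → a = [6, 3, 1, 4]
`b = a` → b = [6, 3, 1, 4] (same object as a)
`c = a` → c = [6, 3, 1, 4] (same object as a, b)
`a[0] = 424` → a = [424, 3, 1, 4] (same object as b, c); b = [424, 3, 1, 4] (same object as a, c); c = [424, 3, 1, 4] (same object as a, b)
`b.append(235)` → a = [424, 3, 1, 4, 235] (same object as b, c); b = [424, 3, 1, 4, 235] (same object as a, c); c = [424, 3, 1, 4, 235] (same object as a, b)
`print(a)` → prints [424, 3, 1, 4, 235]
`print(c)` → prints [424, 3, 1, 4, 235]

Answer:
[424, 3, 1, 4, 235]
[424, 3, 1, 4, 235]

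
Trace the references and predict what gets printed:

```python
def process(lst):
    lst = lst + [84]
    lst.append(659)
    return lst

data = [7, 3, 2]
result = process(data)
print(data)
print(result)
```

Key concept: rebinding parameter vs mutation.
Step by step:
`data = [7, 3, 2]` → data = [7, 3, 2]
`result = process(data)` → result = [7, 3, 2, 84, 659]
`print(data)` → prints [7, 3, 2]
`print(result)` → prints [7, 3, 2, 84, 659]

Answer:
[7, 3, 2]
[7, 3, 2, 84, 659]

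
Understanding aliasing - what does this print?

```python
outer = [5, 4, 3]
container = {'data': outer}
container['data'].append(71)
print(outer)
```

Key concept: dict holds reference to list.
Step by step:
`outer = [5, 4, 3]` → outer = [5, 4, 3]
`container = {'data': outer}` → container = {'data': [5, 4, 3]}
`container['data'].append(71)` → outer = [5, 4, 3, 71]; container = {'data': [5, 4, 3, 71]}
`print(outer)` → prints [5, 4, 3, 71]

Answer: [5, 4, 3, 71]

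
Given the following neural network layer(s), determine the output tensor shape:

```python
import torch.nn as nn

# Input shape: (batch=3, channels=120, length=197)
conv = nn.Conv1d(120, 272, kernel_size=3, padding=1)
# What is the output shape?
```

Input: (3, 120, 197) -> Output: (3, 272, 197)

Answer: (3, 272, 197)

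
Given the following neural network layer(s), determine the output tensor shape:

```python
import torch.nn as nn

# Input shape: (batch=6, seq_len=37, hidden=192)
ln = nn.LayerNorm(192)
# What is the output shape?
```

Input: (6, 37, 192) -> Output: (6, 37, 192)

Answer: (6, 37, 192)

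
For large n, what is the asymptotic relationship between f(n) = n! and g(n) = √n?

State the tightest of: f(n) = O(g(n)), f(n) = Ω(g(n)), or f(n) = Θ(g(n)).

n! vs √n: f(n) = Ω(g(n)) but not O(g(n)) — n! grows strictly faster than √n.

Answer: f(n) = Ω(g(n)) but not O(g(n)) — n! grows strictly faster than √n.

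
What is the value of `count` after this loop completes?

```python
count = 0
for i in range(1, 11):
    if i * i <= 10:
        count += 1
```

Count numbers where i² ≤ 10
`count` takes the values: 0 → 1 → 2 → 3

Answer: 3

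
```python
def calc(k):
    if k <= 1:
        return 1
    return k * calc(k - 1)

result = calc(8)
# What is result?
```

calc(8) = 8 * 7 * 6 * 5 * 4 * 3 * 2 * 1 = 40320

Answer: 40320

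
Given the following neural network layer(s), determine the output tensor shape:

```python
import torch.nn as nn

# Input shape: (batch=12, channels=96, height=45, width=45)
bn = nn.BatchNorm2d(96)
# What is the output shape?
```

Input: (12, 96, 45, 45) -> Output: (12, 96, 45, 45)

Answer: (12, 96, 45, 45)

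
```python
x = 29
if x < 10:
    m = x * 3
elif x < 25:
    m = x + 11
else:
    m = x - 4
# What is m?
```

Trace:
`x = 29` → x = 29
`if x < 10: ...` → x < 10 is False, x < 25 is False, take else branch → m = 25
So m = 25

Answer: 25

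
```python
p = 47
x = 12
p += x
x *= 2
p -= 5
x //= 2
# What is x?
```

Trace:
`p = 47` → p = 47
`x = 12` → x = 12
`p += x` → p = 59
`x *= 2` → x = 24
`p -= 5` → p = 54
`x //= 2` → x = 12
So x = 12

Answer: 12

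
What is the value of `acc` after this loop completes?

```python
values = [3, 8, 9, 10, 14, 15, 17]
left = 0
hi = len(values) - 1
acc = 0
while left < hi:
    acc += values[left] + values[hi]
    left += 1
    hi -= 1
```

Sum of pairs from ends
`acc` takes the values: 0 → 20 → 43 → 66

Answer: 66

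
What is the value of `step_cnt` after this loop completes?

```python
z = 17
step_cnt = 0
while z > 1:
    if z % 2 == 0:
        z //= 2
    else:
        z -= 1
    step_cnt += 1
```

Steps to reduce 17 to 1
`step_cnt` takes the values: 0 → 1 → 2 → 3 → 4 → 5

Answer: 5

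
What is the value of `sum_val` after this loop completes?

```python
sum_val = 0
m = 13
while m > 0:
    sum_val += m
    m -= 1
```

Sum 13 down to 1
`sum_val` takes the values: 0 → 13 → 25 → 36 → 46 → 55 → 63 → 70 → 76 → 81 → 85 → 88 → 90 → 91

Answer: 91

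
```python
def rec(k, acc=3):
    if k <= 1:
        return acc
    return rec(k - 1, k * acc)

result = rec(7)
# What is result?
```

Accumulator trace (n, acc): (7, 3) -> (6, 21) -> (5, 126) -> (4, 630) -> (3, 2520) -> (2, 7560) -> (1, 15120) -> return 15120

Answer: 15120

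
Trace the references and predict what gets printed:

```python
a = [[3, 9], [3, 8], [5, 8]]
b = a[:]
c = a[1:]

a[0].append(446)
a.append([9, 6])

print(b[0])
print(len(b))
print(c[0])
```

Key concept: slice with nested mutation.
Step by step:
`a = [[3, 9], [3, 8], [5, 8]]` → a = [[3, 9], [3, 8], [5, 8]]
`b = a[:]` → b = [[3, 9], [3, 8], [5, 8]]
`c = a[1:]` → c = [[3, 8], [5, 8]]
`a[0].append(446)` → a = [[3, 9, 446], [3, 8], [5, 8]]; b = [[3, 9, 446], [3, 8], [5, 8]]
`a.append([9, 6])` → a = [[3, 9, 446], [3, 8], [5, 8], [9, 6]]
`print(b[0])` → prints [3, 9, 446]
`print(len(b))` → prints 3
`print(c[0])` → prints [3, 8]

Answer:
[3, 9, 446]
3
[3, 8]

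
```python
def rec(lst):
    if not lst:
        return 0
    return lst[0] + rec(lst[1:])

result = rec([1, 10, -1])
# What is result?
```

1 + 10 + (-1) + 0 = 10

Answer: 10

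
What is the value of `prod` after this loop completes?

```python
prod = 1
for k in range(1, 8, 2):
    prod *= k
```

Product of 1, 3, 5, ... up to 7
`prod` takes the values: 1 → 3 → 15 → 105

Answer: 105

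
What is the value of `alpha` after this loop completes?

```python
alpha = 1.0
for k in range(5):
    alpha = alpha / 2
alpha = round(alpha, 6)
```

Halving LR 5 times: 1 / 2^5
`alpha` takes the values: 1.0 → 0.5 → 0.25 → 0.125 → 0.0625 → 0.03125

Answer: 0.03125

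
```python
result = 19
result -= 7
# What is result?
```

Trace:
`result = 19` → result = 19
`result -= 7` → result = 12
So result = 12

Answer: 12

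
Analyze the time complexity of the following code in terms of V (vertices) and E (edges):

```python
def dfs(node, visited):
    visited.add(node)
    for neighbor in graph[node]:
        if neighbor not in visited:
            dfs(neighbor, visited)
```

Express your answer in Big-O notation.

This is Depth-first search (recursive). Time complexity: O(V + E).

Answer: O(V + E)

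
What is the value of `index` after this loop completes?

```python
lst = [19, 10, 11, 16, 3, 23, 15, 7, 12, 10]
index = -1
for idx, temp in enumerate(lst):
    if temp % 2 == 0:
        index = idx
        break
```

First even number index in [19, 10, 11, 16, 3, 23, 15, 7, 12, 10]
`index` takes the values: -1 → 1

Answer: 1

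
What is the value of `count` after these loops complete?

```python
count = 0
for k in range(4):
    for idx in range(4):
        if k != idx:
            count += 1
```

4² - 4 (exclude diagonal)
`count` takes the values: 0 → 1 → 2 → 3 → 4 → 5 → 6 → 7 → 8 → 9 → 10 → 11 → 12

Answer: 12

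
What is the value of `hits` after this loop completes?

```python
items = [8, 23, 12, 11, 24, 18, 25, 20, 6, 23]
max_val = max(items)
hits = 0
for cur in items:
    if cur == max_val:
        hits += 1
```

Count of max value 25 in [8, 23, 12, 11, 24, 18, 25, 20, 6, 23]
`hits` takes the values: 0 → 1

Answer: 1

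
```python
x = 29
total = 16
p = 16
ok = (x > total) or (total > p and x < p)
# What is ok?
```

Trace:
`x = 29` → x = 29
`total = 16` → total = 16
`p = 16` → p = 16
`ok = (x > total) or (total > p and x < p)` → ok = True
So ok = True

Answer: True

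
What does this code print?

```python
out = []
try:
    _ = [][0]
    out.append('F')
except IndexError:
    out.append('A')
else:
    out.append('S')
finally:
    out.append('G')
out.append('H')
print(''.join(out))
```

Execution trace: 'A' (except IndexError) → 'G' (finally) → 'H' (after the try/except). Output: AGH

Answer: AGH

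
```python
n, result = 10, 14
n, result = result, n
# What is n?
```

Trace:
`n, result = 10, 14` → n = 10; result = 14
`n, result = result, n` → n = 14; result = 10
So n = 14

Answer: 14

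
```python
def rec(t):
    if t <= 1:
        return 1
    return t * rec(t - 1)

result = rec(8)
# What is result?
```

rec(8) = 8 * 7 * 6 * 5 * 4 * 3 * 2 * 1 = 40320

Answer: 40320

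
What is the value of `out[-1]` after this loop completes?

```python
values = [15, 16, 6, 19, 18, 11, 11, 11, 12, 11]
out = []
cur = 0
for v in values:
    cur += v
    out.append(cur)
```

Cumulative sum ends at 130
`out` takes the values: [] → [15] → [15, 31] → [15, 31, 37] → [15, 31, 37, 56] → [15, 31, 37, 56, 74] → [15, 31, 37, 56, 74, 85] → [15, 31, 37, 56, 74, 85, 96] → [15, 31, 37, 56, 74, 85, 96, 107] → [15, 31, 37, 56, 74, 85, 96, 107, 119] → [15, 31, 37, 56, 74, 85, 96, 107, 119, 130]
So `out[-1]` = 130

Answer: 130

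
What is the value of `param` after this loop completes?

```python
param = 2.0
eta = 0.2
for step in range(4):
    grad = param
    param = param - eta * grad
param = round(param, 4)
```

Gradient descent: w = 2.0 * (1 - 0.2)^4
`param` takes the values: 2.0 → 1.6 → 1.28 → 1.024 → 0.8192

Answer: 0.8192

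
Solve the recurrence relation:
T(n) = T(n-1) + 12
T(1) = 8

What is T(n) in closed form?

Unrolling: T(n) = T(1) + 12·(n-1) = 8 + 12(n-1) = 12n - 4.

Answer: T(n) = 12n - 4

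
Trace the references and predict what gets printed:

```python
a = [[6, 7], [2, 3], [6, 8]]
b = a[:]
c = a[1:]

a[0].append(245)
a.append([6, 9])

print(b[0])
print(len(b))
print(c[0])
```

Key concept: slice with nested mutation.
Step by step:
`a = [[6, 7], [2, 3], [6, 8]]` → a = [[6, 7], [2, 3], [6, 8]]
`b = a[:]` → b = [[6, 7], [2, 3], [6, 8]]
`c = a[1:]` → c = [[2, 3], [6, 8]]
`a[0].append(245)` → a = [[6, 7, 245], [2, 3], [6, 8]]; b = [[6, 7, 245], [2, 3], [6, 8]]
`a.append([6, 9])` → a = [[6, 7, 245], [2, 3], [6, 8], [6, 9]]
`print(b[0])` → prints [6, 7, 245]
`print(len(b))` → prints 3
`print(c[0])` → prints [2, 3]

Answer:
[6, 7, 245]
3
[2, 3]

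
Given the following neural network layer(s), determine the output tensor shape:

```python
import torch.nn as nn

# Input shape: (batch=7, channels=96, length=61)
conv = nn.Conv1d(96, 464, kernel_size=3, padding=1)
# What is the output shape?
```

Input: (7, 96, 61) -> Output: (7, 464, 61)

Answer: (7, 464, 61)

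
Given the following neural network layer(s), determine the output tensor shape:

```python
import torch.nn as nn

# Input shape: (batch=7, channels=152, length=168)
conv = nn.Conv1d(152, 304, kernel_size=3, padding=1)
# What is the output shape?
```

Input: (7, 152, 168) -> Output: (7, 304, 168)

Answer: (7, 304, 168)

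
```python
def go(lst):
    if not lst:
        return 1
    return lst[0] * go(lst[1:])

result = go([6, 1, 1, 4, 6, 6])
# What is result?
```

Product over [6, 1, 1, 4, 6, 6] = 6 * 1 * 1 * 4 * 6 * 6 = 864

Answer: 864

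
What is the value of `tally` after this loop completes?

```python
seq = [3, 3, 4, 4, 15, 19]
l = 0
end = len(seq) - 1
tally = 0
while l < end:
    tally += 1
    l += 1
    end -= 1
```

Iterations until pointers meet (list length 6)
`tally` takes the values: 0 → 1 → 2 → 3

Answer: 3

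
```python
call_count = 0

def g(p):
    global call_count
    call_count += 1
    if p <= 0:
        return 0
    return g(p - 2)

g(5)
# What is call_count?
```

Linear recursion stepping by 2: 4 calls from p=5 down to ≤0.

Answer: 4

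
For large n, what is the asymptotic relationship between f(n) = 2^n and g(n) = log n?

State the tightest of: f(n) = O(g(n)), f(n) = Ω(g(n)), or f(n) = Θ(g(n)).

2^n vs log n: f(n) = Ω(g(n)) but not O(g(n)) — 2^n grows strictly faster than log n.

Answer: f(n) = Ω(g(n)) but not O(g(n)) — 2^n grows strictly faster than log n.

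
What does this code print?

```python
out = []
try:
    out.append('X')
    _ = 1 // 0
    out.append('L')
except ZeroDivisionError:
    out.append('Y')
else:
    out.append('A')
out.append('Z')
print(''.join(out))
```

Execution trace: 'X' (try body) → 'Y' (except ZeroDivisionError) → 'Z' (after the try/except). Output: XYZ

Answer: XYZ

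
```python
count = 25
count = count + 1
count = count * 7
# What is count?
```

Trace:
`count = 25` → count = 25
`count = count + 1` → count = 26
`count = count * 7` → count = 182
So count = 182

Answer: 182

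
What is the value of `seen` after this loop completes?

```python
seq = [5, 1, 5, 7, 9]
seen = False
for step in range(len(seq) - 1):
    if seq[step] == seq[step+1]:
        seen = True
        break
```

Check consecutive duplicates in [5, 1, 5, 7, 9]
`seen` takes the values: False

Answer: False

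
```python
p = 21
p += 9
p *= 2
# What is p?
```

Trace:
`p = 21` → p = 21
`p += 9` → p = 30
`p *= 2` → p = 60
So p = 60

Answer: 60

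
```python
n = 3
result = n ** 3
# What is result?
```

Trace:
`n = 3` → n = 3
`result = n ** 3` → result = 27
So result = 27

Answer: 27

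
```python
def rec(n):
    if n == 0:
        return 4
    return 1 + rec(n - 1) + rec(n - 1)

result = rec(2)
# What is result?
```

rec(n) = 1 + 2·rec(n-1), rec(0)=4. Closed form: (4+1)·2^2 - 1 = 19.

Answer: 19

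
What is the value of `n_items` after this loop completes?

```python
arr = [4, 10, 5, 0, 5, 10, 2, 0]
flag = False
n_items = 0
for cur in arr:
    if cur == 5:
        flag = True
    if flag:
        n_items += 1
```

Count elements after first 5 in [4, 10, 5, 0, 5, 10, 2, 0]
`n_items` takes the values: 0 → 1 → 2 → 3 → 4 → 5 → 6

Answer: 6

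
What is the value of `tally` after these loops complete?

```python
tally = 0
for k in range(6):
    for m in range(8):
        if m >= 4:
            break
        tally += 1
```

Inner breaks at 4, outer runs 6 times
`tally` takes the values: 0 → 1 → 2 → 3 → 4 → 5 → 6 → 7 → 8 → 9 → 10 → 11 → 12 → 13 → 14 → 15 → 16 → 17 → 18 → 19 → 20 → 21 → 22 → 23 → 24

Answer: 24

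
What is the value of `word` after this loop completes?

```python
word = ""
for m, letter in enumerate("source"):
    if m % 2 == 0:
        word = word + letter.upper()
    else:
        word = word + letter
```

Uppercase even positions in 'source'
`word` takes the values: "" → "S" → "So" → "SoU" → "SoUr" → "SoUrC" → "SoUrCe"

Answer: "SoUrCe"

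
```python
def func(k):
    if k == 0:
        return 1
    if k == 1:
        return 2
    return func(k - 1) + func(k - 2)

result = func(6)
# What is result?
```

Build up from base cases: func(0)=1, func(1)=2, func(2)=3, func(3)=5, func(4)=8, func(5)=13, func(6)=21

Answer: 21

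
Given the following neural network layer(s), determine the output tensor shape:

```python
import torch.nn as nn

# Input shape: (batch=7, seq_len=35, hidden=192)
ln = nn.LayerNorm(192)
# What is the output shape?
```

Input: (7, 35, 192) -> Output: (7, 35, 192)

Answer: (7, 35, 192)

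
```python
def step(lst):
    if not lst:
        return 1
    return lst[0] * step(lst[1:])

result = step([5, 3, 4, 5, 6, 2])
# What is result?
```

Product over [5, 3, 4, 5, 6, 2] = 5 * 3 * 4 * 5 * 6 * 2 = 3600

Answer: 3600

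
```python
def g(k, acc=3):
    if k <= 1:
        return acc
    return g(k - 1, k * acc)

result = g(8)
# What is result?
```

Accumulator trace (n, acc): (8, 3) -> (7, 24) -> (6, 168) -> (5, 1008) -> (4, 5040) -> (3, 20160) -> (2, 60480) -> (1, 120960) -> return 120960

Answer: 120960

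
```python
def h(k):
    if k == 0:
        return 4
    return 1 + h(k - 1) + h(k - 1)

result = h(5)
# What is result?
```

h(k) = 1 + 2·h(k-1), h(0)=4. Closed form: (4+1)·2^5 - 1 = 159.

Answer: 159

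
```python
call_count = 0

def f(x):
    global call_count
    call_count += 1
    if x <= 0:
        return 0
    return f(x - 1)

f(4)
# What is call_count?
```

Linear recursion stepping by 1: 5 calls from x=4 down to ≤0.

Answer: 5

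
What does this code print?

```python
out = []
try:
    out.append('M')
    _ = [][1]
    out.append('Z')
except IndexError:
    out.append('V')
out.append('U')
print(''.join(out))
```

Execution trace: 'M' (try body) → 'V' (except IndexError) → 'U' (after the try/except). Output: MVU

Answer: MVU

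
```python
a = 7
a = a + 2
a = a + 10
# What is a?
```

Trace:
`a = 7` → a = 7
`a = a + 2` → a = 9
`a = a + 10` → a = 19
So a = 19

Answer: 19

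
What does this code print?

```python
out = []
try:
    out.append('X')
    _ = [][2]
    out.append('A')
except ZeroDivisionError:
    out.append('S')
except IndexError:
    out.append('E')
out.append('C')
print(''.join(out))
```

Execution trace: 'X' (try body) → 'E' (except IndexError) → 'C' (after the try/except). Output: XEC

Answer: XEC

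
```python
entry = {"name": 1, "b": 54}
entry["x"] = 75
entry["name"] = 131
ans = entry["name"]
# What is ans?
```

Trace:
`entry = {"name": 1, "b": 54}` → entry = {'name': 1, 'b': 54}
`entry["x"] = 75` → entry = {'name': 1, 'b': 54, 'x': 75}
`entry["name"] = 131` → entry = {'name': 131, 'b': 54, 'x': 75}
`ans = entry["name"]` → ans = 131
So ans = 131

Answer: 131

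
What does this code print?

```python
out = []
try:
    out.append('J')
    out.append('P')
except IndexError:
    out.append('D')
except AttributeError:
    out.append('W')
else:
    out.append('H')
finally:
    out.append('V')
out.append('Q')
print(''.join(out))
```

Execution trace: 'J' (try body) → 'P' (try body, no exception) → 'H' (else) → 'V' (finally) → 'Q' (after the try/except). Output: JPHVQ

Answer: JPHVQ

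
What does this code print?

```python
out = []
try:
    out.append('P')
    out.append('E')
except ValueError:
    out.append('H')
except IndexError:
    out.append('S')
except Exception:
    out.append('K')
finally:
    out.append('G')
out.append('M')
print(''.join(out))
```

Execution trace: 'P' (try body) → 'E' (try body, no exception) → 'G' (finally) → 'M' (after the try/except). Output: PEGM

Answer: PEGM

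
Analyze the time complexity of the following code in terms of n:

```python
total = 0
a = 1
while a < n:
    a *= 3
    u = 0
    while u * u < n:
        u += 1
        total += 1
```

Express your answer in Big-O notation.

Each loop level contributes: log n × √n. Multiplying the contributions gives O(√n log n).

Answer: O(√n log n)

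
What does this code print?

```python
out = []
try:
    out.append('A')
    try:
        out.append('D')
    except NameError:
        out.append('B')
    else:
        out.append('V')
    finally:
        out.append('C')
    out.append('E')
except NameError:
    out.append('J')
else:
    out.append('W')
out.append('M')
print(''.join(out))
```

Execution trace: 'A' (try body) → 'D' (inner try body, no exception) → 'V' (inner else) → 'C' (inner finally) → 'E' (try body, no exception) → 'W' (else) → 'M' (after the try/except). Output: ADVCEWM

Answer: ADVCEWM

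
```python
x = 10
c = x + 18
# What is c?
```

Trace:
`x = 10` → x = 10
`c = x + 18` → c = 28
So c = 28

Answer: 28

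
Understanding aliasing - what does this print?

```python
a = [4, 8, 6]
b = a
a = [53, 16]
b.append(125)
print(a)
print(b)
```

Key concept: rebinding vs mutation: a is rebound to a new list, b still points at the original.
Step by step:
`a = [4, 8, 6]` → a = [4, 8, 6]
`b = a` → b = [4, 8, 6] (same object as a)
`a = [53, 16]` → a = [53, 16]
`b.append(125)` → b = [4, 8, 6, 125]
`print(a)` → prints [53, 16]
`print(b)` → prints [4, 8, 6, 125]

Answer:
[53, 16]
[4, 8, 6, 125]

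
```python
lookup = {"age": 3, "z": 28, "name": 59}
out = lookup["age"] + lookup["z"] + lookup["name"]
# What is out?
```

Trace:
`lookup = {"age": 3, "z": 28, "name": 59}` → lookup = {'age': 3, 'z': 28, 'name': 59}
`out = lookup["age"] + lookup["z"] + lookup["name"]` → out = 90
So out = 90

Answer: 90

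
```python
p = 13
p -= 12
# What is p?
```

Trace:
`p = 13` → p = 13
`p -= 12` → p = 1
So p = 1

Answer: 1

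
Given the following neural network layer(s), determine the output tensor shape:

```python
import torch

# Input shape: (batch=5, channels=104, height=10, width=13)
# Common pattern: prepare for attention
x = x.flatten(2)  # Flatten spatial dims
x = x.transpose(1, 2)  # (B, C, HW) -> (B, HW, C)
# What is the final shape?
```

Input: (5, 104, 10, 13) -> after flatten(2): (5, 104, 130) -> Output: (5, 130, 104)

Answer: (5, 130, 104)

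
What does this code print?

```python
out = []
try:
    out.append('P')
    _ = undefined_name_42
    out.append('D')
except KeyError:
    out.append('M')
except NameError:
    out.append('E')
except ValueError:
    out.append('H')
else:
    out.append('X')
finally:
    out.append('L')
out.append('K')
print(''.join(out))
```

Execution trace: 'P' (try body) → 'E' (except NameError) → 'L' (finally) → 'K' (after the try/except). Output: PELK

Answer: PELK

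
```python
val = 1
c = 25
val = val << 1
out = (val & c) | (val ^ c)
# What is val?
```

Trace:
`val = 1` → val = 1
`c = 25` → c = 25
`val = val << 1` → val = 2
`out = (val & c) | (val ^ c)` → out = 27
So val = 2

Answer: 2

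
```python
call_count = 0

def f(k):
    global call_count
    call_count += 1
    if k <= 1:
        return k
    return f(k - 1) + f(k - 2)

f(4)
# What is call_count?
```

Calls(k) = 1 + Calls(k-1) + Calls(k-2); Calls(0)=Calls(1)=1. For k=4 this gives 9.

Answer: 9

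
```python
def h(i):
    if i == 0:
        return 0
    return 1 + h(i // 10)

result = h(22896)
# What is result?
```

Count of digits of 22896: 5

Answer: 5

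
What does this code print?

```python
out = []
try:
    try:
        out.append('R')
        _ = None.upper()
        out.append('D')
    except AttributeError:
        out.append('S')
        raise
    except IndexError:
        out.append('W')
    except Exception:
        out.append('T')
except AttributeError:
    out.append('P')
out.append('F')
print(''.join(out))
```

Execution trace: 'R' (inner try body) → 'S' (inner except AttributeError) → 'P' (outer except AttributeError) → 'F' (after the try/except). Output: RSPF

Answer: RSPF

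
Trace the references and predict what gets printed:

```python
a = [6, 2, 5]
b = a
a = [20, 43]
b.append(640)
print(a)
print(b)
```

Key concept: rebinding vs mutation: a is rebound to a new list, b still points at the original.
Step by step:
`a = [6, 2, 5]` → a = [6, 2, 5]
`b = a` → b = [6, 2, 5] (same object as a)
`a = [20, 43]` → a = [20, 43]
`b.append(640)` → b = [6, 2, 5, 640]
`print(a)` → prints [20, 43]
`print(b)` → prints [6, 2, 5, 640]

Answer:
[20, 43]
[6, 2, 5, 640]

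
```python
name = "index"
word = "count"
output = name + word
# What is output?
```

Trace:
`name = "index"` → name = 'index'
`word = "count"` → word = 'count'
`output = name + word` → output = 'indexcount'
So output = 'indexcount'

Answer: 'indexcount'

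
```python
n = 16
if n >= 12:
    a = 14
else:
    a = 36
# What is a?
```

Trace:
`n = 16` → n = 16
`if n >= 12: ...` → n >= 12 is True → a = 14
So a = 14

Answer: 14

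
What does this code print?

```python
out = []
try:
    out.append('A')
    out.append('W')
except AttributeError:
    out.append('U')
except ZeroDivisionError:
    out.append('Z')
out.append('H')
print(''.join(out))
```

Execution trace: 'A' (try body) → 'W' (try body, no exception) → 'H' (after the try/except). Output: AWH

Answer: AWH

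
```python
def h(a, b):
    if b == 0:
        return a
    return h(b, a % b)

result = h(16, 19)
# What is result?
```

h(16, 19) -> h(19, 16) -> h(16, 3) -> h(3, 1) -> h(1, 0) -> 1

Answer: 1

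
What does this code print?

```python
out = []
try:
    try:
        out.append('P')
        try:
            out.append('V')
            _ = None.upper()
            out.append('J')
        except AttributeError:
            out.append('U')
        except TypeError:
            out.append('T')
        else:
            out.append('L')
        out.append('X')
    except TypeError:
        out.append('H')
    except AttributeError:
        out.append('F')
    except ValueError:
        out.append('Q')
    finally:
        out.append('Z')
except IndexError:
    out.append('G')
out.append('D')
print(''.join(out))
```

Execution trace: 'P' (try body) → 'V' (inner try body) → 'U' (inner except AttributeError) → 'X' (try body, no exception) → 'Z' (finally) → 'D' (after the try/except). Output: PVUXZD

Answer: PVUXZD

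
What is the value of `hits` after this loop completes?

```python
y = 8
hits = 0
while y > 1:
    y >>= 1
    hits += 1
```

Count right shifts until 1
`hits` takes the values: 0 → 1 → 2 → 3

Answer: 3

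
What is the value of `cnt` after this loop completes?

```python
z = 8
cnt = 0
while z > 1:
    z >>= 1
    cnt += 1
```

Count right shifts until 1
`cnt` takes the values: 0 → 1 → 2 → 3

Answer: 3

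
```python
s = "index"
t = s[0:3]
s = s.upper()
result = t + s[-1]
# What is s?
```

Trace:
`s = "index"` → s = 'index'
`t = s[0:3]` → t = 'ind'
`s = s.upper()` → s = 'INDEX'
`result = t + s[-1]` → result = 'indX'
So s = 'INDEX'

Answer: 'INDEX'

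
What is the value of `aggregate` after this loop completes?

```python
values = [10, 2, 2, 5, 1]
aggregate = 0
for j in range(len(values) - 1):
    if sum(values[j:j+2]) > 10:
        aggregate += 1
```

Count windows with sum > 10
`aggregate` takes the values: 0 → 1

Answer: 1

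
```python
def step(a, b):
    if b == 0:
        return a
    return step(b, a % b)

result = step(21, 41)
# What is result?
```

step(21, 41) -> step(41, 21) -> step(21, 20) -> step(20, 1) -> step(1, 0) -> 1

Answer: 1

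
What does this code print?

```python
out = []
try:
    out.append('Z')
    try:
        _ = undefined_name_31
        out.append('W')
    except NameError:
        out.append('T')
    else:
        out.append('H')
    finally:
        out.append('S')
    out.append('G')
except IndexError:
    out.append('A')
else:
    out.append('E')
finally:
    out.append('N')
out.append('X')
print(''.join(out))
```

Execution trace: 'Z' (try body) → 'T' (inner except NameError) → 'S' (inner finally) → 'G' (try body, no exception) → 'E' (else) → 'N' (finally) → 'X' (after the try/except). Output: ZTSGENX

Answer: ZTSGENX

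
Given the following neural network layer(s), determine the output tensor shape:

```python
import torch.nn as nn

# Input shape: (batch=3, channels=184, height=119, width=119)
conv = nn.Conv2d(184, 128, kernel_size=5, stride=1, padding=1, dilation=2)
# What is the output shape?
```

Input: (3, 184, 119, 119) -> Output: (3, 128, 113, 113)

Answer: (3, 128, 113, 113)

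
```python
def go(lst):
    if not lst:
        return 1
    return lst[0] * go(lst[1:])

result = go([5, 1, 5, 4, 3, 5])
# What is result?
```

Product over [5, 1, 5, 4, 3, 5] = 5 * 1 * 5 * 4 * 3 * 5 = 1500

Answer: 1500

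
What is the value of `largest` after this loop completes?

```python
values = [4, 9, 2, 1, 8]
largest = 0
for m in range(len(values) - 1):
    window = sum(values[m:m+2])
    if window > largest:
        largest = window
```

Max sum of 2-element window in [4, 9, 2, 1, 8]
`largest` takes the values: 0 → 13

Answer: 13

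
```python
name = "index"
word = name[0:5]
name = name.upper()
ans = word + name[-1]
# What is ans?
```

Trace:
`name = "index"` → name = 'index'
`word = name[0:5]` → word = 'index'
`name = name.upper()` → name = 'INDEX'
`ans = word + name[-1]` → ans = 'indexX'
So ans = 'indexX'

Answer: 'indexX'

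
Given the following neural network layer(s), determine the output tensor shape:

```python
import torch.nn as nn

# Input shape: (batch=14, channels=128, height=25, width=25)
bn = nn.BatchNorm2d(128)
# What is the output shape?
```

Input: (14, 128, 25, 25) -> Output: (14, 128, 25, 25)

Answer: (14, 128, 25, 25)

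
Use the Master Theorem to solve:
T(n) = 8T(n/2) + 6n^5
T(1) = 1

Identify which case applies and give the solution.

a=8, b=2, f(n)=6n^5. log_2(8) = 3. Since c=5 > 3 and the regularity condition holds (8(n/2)^5 = (8/2^5)n^5 with 8/2^5 < 1), Case 3 applies: T(n) = Θ(f(n)) = O(n^5).

Answer: O(n^5) - Case 3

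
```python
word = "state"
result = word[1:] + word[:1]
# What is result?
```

Trace:
`word = "state"` → word = 'state'
`result = word[1:] + word[:1]` → result = 'tates'
So result = 'tates'

Answer: 'tates'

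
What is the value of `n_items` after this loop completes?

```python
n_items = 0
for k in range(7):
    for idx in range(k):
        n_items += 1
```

Triangle number: 0+1+2+...+6
`n_items` takes the values: 0 → 1 → 2 → 3 → 4 → 5 → 6 → 7 → 8 → 9 → 10 → 11 → 12 → 13 → 14 → 15 → 16 → 17 → 18 → 19 → 20 → 21

Answer: 21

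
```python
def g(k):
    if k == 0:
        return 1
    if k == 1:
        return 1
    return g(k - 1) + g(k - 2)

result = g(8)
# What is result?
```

Build up from base cases: g(0)=1, g(1)=1, g(2)=2, g(3)=3, g(4)=5, g(5)=8, g(6)=13, ..., g(8)=34

Answer: 34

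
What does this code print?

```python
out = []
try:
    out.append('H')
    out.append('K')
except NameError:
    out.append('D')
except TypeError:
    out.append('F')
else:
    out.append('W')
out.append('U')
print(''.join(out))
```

Execution trace: 'H' (try body) → 'K' (try body, no exception) → 'W' (else) → 'U' (after the try/except). Output: HKWU

Answer: HKWU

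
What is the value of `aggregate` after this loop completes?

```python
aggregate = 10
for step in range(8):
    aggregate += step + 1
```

Start at 10, add 1 to 8 = 46
`aggregate` takes the values: 10 → 11 → 13 → 16 → 20 → 25 → 31 → 38 → 46

Answer: 46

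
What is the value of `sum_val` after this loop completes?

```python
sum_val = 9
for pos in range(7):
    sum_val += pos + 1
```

Start at 9, add 1 to 7 = 37
`sum_val` takes the values: 9 → 10 → 12 → 15 → 19 → 24 → 30 → 37

Answer: 37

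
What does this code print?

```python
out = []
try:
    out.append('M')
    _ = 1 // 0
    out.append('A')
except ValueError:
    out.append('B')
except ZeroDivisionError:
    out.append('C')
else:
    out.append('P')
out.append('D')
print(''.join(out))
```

Execution trace: 'M' (try body) → 'C' (except ZeroDivisionError) → 'D' (after the try/except). Output: MCD

Answer: MCD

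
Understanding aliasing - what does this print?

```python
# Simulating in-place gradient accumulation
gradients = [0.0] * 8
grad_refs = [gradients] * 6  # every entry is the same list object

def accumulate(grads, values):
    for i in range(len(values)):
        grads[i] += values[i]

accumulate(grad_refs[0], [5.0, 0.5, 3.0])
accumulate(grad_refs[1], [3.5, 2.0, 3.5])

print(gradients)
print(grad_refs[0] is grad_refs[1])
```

Key concept: gradient accumulation aliasing.
Step by step:
`gradients = [0.0] * 8` → gradients = [0.0, 0.0, 0.0, 0.0, 0.0, 0.0, 0.0, 0.0]
`grad_refs = [gradients] * 6` → grad_refs = [[0.0, 0.0, 0.0, 0.0, 0.0, 0.0, 0.0, 0.0], [0.0, 0.0, 0.0, 0.0, 0.0, 0.0, 0.0, 0.0], [0.0, 0.0, 0.0, 0.0, 0.0, 0.0, 0.0, 0.0], [0.0, 0.0, 0.0, 0.0, 0.0, 0.0, 0.0, 0.0], [0.0, 0.0, 0.0, 0.0, 0.0, 0.0, 0.0, 0.0], [0.0, 0.0, 0.0, 0.0, 0.0, 0.0, 0.0, 0.0]]
`accumulate(grad_refs[0], [5.0, 0.5, 3.0])` → gradients = [5.0, 0.5, 3.0, 0.0, 0.0, 0.0, 0.0, 0.0]; grad_refs = [[5.0, 0.5, 3.0, 0.0, 0.0, 0.0, 0.0, 0.0], [5.0, 0.5, 3.0, 0.0, 0.0, 0.0, 0.0, 0.0], [5.0, 0.5, 3.0, 0.0, 0.0, 0.0, 0.0, 0.0], [5.0, 0.5, 3.0, 0.0, 0.0, 0.0, 0.0, 0.0], [5.0, 0.5, 3.0, 0.0, 0.0, 0.0, 0.0, 0.0], [5.0, 0.5, 3.0, 0.0, 0.0, 0.0, 0.0, 0.0]]
`accumulate(grad_refs[1], [3.5, 2.0, 3.5])` → gradients = [8.5, 2.5, 6.5, 0.0, 0.0, 0.0, 0.0, 0.0]; grad_refs = [[8.5, 2.5, 6.5, 0.0, 0.0, 0.0, 0.0, 0.0], [8.5, 2.5, 6.5, 0.0, 0.0, 0.0, 0.0, 0.0], [8.5, 2.5, 6.5, 0.0, 0.0, 0.0, 0.0, 0.0], [8.5, 2.5, 6.5, 0.0, 0.0, 0.0, 0.0, 0.0], [8.5, 2.5, 6.5, 0.0, 0.0, 0.0, 0.0, 0.0], [8.5, 2.5, 6.5, 0.0, 0.0, 0.0, 0.0, 0.0]]
`print(gradients)` → prints [8.5, 2.5, 6.5, 0.0, 0.0, 0.0, 0.0, 0.0]
`print(grad_refs[0] is grad_refs[1])` → prints True

Answer:
[8.5, 2.5, 6.5, 0.0, 0.0, 0.0, 0.0, 0.0]
True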